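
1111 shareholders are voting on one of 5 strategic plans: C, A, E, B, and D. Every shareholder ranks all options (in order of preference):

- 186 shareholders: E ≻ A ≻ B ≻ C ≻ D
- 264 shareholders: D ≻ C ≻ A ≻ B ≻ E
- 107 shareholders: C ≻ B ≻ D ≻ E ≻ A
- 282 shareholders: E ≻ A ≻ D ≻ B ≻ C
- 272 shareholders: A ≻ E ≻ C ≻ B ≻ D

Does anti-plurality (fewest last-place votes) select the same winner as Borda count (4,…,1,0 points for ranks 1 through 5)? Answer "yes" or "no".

no

Anti-plurality — last-place votes: C 282, A 107, E 264, B 0, D 458. Winner: B.
Borda — scores: C 1950, A 3020, E 2795, B 1511, D 1834. Winner: A.
The two methods disagree.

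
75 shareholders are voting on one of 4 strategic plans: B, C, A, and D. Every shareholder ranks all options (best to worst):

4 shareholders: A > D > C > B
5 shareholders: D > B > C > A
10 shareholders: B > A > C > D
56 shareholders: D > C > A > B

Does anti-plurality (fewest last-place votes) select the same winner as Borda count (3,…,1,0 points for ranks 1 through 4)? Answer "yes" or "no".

Anti-plurality — last-place votes: B 60, C 0, A 5, D 10. Winner: C.
Borda — scores: B 40, C 131, A 88, D 191. Winner: D.
The two methods disagree.

no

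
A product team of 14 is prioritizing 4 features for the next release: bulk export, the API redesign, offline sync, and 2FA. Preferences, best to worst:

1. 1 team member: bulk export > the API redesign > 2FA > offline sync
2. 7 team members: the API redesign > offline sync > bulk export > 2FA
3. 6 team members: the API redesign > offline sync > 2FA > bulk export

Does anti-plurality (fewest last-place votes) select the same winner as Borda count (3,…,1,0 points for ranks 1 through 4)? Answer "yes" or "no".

yes

Anti-plurality — last-place votes: bulk export 6, the API redesign 0, offline sync 1, 2FA 7. Winner: the API redesign.
Borda — scores: bulk export 10, the API redesign 41, offline sync 26, 2FA 7. Winner: the API redesign.
The two methods agree.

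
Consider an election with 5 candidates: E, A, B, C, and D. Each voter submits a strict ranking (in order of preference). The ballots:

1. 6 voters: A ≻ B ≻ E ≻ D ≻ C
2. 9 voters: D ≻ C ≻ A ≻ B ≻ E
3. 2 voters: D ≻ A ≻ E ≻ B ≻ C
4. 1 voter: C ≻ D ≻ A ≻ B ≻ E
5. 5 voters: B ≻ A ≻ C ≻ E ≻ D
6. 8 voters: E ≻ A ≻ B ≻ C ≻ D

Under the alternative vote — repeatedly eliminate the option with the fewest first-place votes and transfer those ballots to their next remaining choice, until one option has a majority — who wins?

A

Round 1: E 8, A 6, B 5, C 1, D 11. Eliminate C.
Round 2: E 8, A 6, B 5, D 12. Eliminate B.
Round 3: E 8, A 11, D 12. Eliminate E.
Round 4: A 19, D 12. A has a majority.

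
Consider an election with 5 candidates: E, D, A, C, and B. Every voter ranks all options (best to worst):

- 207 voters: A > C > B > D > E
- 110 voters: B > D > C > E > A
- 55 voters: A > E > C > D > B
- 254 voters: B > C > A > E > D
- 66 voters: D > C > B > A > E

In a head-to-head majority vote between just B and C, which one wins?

B

Voters preferring B to C: 364; preferring C to B: 328.
B wins the head-to-head.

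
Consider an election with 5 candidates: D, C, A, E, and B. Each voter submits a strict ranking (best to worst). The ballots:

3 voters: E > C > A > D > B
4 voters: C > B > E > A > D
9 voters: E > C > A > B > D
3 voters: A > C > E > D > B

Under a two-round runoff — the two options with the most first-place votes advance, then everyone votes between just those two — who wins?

Round 1 first-place votes: D 0, C 4, A 3, E 12, B 0.
E and C advance.
Runoff: E is preferred to C by 12 voters; C by 7.
E wins the runoff.

E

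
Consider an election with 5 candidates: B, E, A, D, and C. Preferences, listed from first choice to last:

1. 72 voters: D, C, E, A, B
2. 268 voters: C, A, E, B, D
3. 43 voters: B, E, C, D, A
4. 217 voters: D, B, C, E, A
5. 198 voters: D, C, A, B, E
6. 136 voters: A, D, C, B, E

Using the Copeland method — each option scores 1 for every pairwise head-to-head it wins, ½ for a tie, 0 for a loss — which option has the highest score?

B: beats E; loses to A, D, and C → score 1.
E: loses to B, A, D, and C → score 0.
A: beats B and E; loses to D and C → score 2.
D: beats B, E, A, and C → score 4.
C: beats B, E, and A; loses to D → score 3.
D has the best pairwise record.

D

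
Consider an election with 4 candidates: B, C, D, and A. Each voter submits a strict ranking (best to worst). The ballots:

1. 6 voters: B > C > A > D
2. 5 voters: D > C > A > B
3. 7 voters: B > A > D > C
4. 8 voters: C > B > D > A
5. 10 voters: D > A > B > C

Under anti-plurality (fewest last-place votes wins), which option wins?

Last-place votes: B 5, C 17, D 6, A 8.
B is ranked last by the fewest voters, so B wins.

B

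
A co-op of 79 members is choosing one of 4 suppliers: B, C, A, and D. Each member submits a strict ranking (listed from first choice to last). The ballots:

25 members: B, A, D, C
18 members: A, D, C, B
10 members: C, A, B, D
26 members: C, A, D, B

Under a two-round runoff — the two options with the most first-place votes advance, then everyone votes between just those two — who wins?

Round 1 first-place votes: B 25, C 36, A 18, D 0.
C and B advance.
Runoff: C is preferred to B by 54 voters; B by 25.
C wins the runoff.

C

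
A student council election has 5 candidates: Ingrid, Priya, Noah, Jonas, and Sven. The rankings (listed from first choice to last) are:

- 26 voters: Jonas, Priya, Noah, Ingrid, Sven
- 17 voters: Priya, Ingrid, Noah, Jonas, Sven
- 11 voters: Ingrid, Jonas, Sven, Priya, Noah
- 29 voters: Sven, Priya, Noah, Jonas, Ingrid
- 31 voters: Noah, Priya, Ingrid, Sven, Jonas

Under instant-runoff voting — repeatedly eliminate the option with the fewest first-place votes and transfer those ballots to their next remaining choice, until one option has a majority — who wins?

Noah

Round 1: Ingrid 11, Priya 17, Noah 31, Jonas 26, Sven 29. Eliminate Ingrid.
Round 2: Priya 17, Noah 31, Jonas 37, Sven 29. Eliminate Priya.
Round 3: Noah 48, Jonas 37, Sven 29. Eliminate Sven.
Round 4: Noah 77, Jonas 37. Noah has a majority.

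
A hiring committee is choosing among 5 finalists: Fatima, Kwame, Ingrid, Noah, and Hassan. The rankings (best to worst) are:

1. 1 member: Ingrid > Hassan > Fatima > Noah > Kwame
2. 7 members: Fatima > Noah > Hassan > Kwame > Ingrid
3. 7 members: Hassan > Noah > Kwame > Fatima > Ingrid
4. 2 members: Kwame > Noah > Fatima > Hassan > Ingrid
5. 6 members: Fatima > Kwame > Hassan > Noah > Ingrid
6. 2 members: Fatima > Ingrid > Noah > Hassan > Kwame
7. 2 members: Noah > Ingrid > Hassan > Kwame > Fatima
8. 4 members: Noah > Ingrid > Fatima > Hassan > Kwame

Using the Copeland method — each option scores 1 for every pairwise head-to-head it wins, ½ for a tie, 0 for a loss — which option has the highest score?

Fatima

Fatima: beats Kwame, Ingrid, Noah, and Hassan → score 4.
Kwame: beats Ingrid; loses to Fatima, Noah, and Hassan → score 1.
Ingrid: loses to Fatima, Kwame, Noah, and Hassan → score 0.
Noah: beats Kwame, Ingrid, and Hassan; loses to Fatima → score 3.
Hassan: beats Kwame and Ingrid; loses to Fatima and Noah → score 2.
Fatima has the best pairwise record.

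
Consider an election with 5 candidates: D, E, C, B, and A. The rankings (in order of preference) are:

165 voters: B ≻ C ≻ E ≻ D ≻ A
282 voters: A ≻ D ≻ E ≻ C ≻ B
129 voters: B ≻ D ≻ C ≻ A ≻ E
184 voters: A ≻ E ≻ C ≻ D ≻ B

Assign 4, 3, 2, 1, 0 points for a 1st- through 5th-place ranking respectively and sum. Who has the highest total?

A

D: 165·1 + 282·3 + 129·3 + 184·1 = 1582
E: 165·2 + 282·2 + 129·0 + 184·3 = 1446
C: 165·3 + 282·1 + 129·2 + 184·2 = 1403
B: 165·4 + 282·0 + 129·4 + 184·0 = 1176
A: 165·0 + 282·4 + 129·1 + 184·4 = 1993
A has the highest Borda score (1993).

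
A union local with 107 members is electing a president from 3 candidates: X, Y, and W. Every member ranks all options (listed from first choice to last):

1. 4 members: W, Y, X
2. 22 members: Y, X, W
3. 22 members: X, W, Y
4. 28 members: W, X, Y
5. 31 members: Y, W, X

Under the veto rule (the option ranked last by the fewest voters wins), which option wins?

W

Last-place votes: X 35, Y 50, W 22.
W is ranked last by the fewest voters, so W wins.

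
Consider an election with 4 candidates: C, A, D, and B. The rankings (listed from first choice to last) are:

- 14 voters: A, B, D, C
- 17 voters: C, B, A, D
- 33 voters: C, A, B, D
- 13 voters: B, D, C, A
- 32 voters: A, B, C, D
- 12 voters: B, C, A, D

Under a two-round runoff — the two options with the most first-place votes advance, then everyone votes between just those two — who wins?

C

Round 1 first-place votes: C 50, A 46, D 0, B 25.
C and A advance.
Runoff: C is preferred to A by 75 voters; A by 46.
C wins the runoff.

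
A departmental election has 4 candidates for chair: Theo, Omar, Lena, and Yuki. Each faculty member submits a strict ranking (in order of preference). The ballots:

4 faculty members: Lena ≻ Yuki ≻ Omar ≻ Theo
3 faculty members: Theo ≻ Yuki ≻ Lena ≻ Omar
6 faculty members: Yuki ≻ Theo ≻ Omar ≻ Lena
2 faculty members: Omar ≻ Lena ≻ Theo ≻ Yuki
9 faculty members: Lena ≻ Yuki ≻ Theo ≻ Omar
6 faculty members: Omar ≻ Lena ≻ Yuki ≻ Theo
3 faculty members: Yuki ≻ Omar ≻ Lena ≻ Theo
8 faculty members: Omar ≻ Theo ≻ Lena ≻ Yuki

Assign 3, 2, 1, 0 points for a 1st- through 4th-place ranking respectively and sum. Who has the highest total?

Lena

Theo: 4·0 + 3·3 + 6·2 + 2·1 + 9·1 + 6·0 + 3·0 + 8·2 = 48
Omar: 4·1 + 3·0 + 6·1 + 2·3 + 9·0 + 6·3 + 3·2 + 8·3 = 64
Lena: 4·3 + 3·1 + 6·0 + 2·2 + 9·3 + 6·2 + 3·1 + 8·1 = 69
Yuki: 4·2 + 3·2 + 6·3 + 2·0 + 9·2 + 6·1 + 3·3 + 8·0 = 65
Lena has the highest Borda score (69).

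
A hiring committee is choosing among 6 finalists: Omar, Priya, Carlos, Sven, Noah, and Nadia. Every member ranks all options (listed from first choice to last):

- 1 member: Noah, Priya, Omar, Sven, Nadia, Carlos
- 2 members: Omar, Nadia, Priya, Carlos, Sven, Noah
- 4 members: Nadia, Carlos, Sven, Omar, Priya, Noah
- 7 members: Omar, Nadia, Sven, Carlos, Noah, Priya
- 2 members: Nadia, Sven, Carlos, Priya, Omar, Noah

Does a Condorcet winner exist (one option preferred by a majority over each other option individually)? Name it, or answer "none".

Omar vs Priya: 13–3 for Omar.
Omar vs Carlos: 10–6 for Omar.
Omar vs Sven: 10–6 for Omar.
Omar vs Noah: 15–1 for Omar.
Omar vs Nadia: 10–6 for Omar.
Omar beats every other option head-to-head.

Omar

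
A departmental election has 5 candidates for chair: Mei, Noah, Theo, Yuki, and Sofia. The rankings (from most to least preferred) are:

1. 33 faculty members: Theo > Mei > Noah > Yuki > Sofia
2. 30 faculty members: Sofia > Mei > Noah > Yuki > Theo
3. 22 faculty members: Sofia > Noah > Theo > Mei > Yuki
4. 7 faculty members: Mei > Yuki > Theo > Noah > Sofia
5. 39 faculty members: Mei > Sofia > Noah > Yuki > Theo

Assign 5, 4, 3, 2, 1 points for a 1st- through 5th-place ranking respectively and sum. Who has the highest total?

Mei: 33·4 + 30·4 + 22·2 + 7·5 + 39·5 = 526
Noah: 33·3 + 30·3 + 22·4 + 7·2 + 39·3 = 408
Theo: 33·5 + 30·1 + 22·3 + 7·3 + 39·1 = 321
Yuki: 33·2 + 30·2 + 22·1 + 7·4 + 39·2 = 254
Sofia: 33·1 + 30·5 + 22·5 + 7·1 + 39·4 = 456
Mei has the highest Borda score (526).

Mei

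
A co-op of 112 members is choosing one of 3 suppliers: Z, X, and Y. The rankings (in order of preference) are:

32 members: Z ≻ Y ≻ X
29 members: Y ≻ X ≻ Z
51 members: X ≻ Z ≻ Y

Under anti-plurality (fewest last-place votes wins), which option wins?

Z

Last-place votes: Z 29, X 32, Y 51.
Z is ranked last by the fewest voters, so Z wins.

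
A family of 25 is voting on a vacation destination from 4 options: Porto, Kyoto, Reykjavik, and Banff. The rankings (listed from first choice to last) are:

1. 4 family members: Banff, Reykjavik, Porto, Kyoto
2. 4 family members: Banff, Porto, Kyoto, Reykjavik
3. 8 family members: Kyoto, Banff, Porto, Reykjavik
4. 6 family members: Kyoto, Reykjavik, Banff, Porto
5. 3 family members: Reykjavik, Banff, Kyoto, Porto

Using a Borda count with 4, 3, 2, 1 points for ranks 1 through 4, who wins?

Porto: 4·2 + 4·3 + 8·2 + 6·1 + 3·1 = 45
Kyoto: 4·1 + 4·2 + 8·4 + 6·4 + 3·2 = 74
Reykjavik: 4·3 + 4·1 + 8·1 + 6·3 + 3·4 = 54
Banff: 4·4 + 4·4 + 8·3 + 6·2 + 3·3 = 77
Banff has the highest Borda score (77).

Banff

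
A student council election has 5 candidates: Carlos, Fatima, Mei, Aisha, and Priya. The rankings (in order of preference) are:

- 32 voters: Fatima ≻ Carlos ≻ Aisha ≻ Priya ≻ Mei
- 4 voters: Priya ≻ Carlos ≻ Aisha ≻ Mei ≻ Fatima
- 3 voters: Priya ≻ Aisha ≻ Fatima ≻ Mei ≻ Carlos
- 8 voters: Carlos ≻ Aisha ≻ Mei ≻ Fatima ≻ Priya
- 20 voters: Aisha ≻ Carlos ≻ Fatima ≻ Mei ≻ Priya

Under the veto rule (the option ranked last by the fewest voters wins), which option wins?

Last-place votes: Carlos 3, Fatima 4, Mei 32, Aisha 0, Priya 28.
Aisha is ranked last by the fewest voters, so Aisha wins.

Aisha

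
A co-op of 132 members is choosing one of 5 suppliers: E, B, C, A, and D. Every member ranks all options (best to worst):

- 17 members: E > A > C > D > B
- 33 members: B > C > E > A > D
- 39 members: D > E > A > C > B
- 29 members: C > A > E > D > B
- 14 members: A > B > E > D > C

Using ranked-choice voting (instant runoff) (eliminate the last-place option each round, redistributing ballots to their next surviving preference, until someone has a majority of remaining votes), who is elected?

C

Round 1: E 17, B 33, C 29, A 14, D 39. Eliminate A.
Round 2: E 17, B 47, C 29, D 39. Eliminate E.
Round 3: B 47, C 46, D 39. Eliminate D.
Round 4: B 47, C 85. C has a majority.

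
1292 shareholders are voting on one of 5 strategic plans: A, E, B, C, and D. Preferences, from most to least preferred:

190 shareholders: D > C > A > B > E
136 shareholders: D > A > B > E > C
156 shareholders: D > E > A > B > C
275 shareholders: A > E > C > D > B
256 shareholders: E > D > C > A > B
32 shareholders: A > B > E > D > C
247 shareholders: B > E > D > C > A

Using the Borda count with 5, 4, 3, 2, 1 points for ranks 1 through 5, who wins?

A: 190·3 + 136·4 + 156·3 + 275·5 + 256·2 + 32·5 + 247·1 = 3876
E: 190·1 + 136·2 + 156·4 + 275·4 + 256·5 + 32·3 + 247·4 = 4550
B: 190·2 + 136·3 + 156·2 + 275·1 + 256·1 + 32·4 + 247·5 = 2994
C: 190·4 + 136·1 + 156·1 + 275·3 + 256·3 + 32·1 + 247·2 = 3171
D: 190·5 + 136·5 + 156·5 + 275·2 + 256·4 + 32·2 + 247·3 = 4789
D has the highest Borda score (4789).

D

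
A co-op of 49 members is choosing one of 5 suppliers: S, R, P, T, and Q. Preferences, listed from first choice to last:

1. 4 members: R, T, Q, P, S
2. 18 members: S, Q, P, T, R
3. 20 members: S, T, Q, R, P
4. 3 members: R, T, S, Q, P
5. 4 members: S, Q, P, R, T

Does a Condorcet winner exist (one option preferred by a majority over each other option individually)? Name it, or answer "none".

S vs R: 42–7 for S.
S vs P: 45–4 for S.
S vs T: 42–7 for S.
S vs Q: 45–4 for S.
S beats every other option head-to-head.

S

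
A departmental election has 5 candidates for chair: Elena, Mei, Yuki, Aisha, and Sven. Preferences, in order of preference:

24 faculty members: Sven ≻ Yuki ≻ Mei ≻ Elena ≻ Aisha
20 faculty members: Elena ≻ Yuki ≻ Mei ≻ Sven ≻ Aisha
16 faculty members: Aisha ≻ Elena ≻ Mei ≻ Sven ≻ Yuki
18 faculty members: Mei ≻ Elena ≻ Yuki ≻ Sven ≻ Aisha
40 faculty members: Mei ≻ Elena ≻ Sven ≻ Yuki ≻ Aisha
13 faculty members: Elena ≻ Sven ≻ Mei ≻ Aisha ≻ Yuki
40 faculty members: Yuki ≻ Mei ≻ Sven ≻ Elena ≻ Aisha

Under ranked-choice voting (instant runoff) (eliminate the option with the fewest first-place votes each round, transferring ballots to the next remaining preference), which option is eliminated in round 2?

Round 1: Elena 33, Mei 58, Yuki 40, Aisha 16, Sven 24. Eliminate Aisha.
Round 2: Elena 49, Mei 58, Yuki 40, Sven 24. Eliminate Sven.

Sven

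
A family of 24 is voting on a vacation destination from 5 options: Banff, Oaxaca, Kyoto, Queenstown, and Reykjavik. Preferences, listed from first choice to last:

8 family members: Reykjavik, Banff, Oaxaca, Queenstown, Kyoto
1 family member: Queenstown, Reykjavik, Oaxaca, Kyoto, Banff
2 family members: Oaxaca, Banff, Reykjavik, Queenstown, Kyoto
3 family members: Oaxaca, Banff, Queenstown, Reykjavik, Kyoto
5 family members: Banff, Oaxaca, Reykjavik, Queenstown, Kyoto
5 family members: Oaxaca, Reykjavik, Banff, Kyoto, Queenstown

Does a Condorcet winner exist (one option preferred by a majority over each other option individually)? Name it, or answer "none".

Checking pairwise contests:
Reykjavik beats Banff 14–10.
Banff beats Oaxaca 13–11.
Banff beats Kyoto 23–1.
Banff beats Queenstown 23–1.
Oaxaca beats Reykjavik 15–9.
Every option loses at least one head-to-head, so there is no Condorcet winner.

none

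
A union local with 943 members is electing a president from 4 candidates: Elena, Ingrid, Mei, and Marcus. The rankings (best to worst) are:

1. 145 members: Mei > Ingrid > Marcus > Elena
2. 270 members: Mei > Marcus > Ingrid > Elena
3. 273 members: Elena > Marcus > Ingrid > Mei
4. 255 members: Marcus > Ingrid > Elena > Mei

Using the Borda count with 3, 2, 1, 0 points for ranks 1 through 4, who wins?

Marcus

Elena: 145·0 + 270·0 + 273·3 + 255·1 = 1074
Ingrid: 145·2 + 270·1 + 273·1 + 255·2 = 1343
Mei: 145·3 + 270·3 + 273·0 + 255·0 = 1245
Marcus: 145·1 + 270·2 + 273·2 + 255·3 = 1996
Marcus has the highest Borda score (1996).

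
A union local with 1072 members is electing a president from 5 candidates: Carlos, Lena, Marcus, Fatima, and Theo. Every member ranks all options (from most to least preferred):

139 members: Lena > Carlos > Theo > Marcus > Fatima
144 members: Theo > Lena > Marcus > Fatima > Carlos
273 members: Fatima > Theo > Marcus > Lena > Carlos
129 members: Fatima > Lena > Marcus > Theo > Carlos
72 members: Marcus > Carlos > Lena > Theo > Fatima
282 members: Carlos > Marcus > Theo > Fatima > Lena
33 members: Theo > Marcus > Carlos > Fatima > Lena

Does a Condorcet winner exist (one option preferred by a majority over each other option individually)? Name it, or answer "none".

Theo

Theo vs Carlos: 579–493 for Theo.
Theo vs Lena: 732–340 for Theo.
Theo vs Marcus: 589–483 for Theo.
Theo vs Fatima: 670–402 for Theo.
Theo beats every other option head-to-head.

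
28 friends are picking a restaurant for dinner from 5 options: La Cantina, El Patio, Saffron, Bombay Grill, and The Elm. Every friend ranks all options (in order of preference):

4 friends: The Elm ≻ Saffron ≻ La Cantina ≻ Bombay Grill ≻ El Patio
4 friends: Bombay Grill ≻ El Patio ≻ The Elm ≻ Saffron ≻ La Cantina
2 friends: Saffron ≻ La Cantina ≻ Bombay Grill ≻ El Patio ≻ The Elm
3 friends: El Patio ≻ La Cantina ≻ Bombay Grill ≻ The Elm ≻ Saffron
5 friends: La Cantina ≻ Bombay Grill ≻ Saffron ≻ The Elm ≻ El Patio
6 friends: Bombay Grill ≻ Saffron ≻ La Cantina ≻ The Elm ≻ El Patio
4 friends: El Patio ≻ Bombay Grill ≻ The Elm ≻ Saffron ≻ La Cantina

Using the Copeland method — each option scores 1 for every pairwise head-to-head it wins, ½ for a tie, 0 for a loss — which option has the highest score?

Bombay Grill

La Cantina: beats El Patio and The Elm; ties Bombay Grill; loses to Saffron → score 2.5.
El Patio: loses to La Cantina, Saffron, Bombay Grill, and The Elm → score 0.
Saffron: beats La Cantina and El Patio; loses to Bombay Grill and The Elm → score 2.
Bombay Grill: beats El Patio, Saffron, and The Elm; ties La Cantina → score 3.5.
The Elm: beats El Patio and Saffron; loses to La Cantina and Bombay Grill → score 2.
Bombay Grill has the best pairwise record.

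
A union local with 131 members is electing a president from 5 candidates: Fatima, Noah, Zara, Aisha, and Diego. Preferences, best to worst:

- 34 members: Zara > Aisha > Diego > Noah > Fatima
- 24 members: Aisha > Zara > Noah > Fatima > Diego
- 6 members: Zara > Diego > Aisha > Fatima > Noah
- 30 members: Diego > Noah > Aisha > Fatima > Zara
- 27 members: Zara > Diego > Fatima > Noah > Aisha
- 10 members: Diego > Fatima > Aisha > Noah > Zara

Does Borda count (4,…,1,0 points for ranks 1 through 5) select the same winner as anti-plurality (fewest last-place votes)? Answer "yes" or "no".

no

Borda — scores: Fatima 144, Noah 209, Zara 340, Aisha 290, Diego 327. Winner: Zara.
Anti-plurality — last-place votes: Fatima 34, Noah 6, Zara 40, Aisha 27, Diego 24. Winner: Noah.
The two methods disagree.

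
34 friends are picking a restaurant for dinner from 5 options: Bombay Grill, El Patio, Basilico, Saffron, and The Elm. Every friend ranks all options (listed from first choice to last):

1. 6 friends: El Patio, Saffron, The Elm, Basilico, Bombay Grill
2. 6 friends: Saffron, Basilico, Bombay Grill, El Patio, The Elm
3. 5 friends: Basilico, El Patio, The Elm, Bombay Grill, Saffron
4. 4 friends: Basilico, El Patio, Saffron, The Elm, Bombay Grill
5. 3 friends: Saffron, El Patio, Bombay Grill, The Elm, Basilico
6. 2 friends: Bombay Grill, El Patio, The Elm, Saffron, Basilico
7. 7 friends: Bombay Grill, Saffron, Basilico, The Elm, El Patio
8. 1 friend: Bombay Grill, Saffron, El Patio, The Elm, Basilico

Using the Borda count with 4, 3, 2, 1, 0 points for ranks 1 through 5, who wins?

Saffron

Bombay Grill: 6·0 + 6·2 + 5·1 + 4·0 + 3·2 + 2·4 + 7·4 + 1·4 = 63
El Patio: 6·4 + 6·1 + 5·3 + 4·3 + 3·3 + 2·3 + 7·0 + 1·2 = 74
Basilico: 6·1 + 6·3 + 5·4 + 4·4 + 3·0 + 2·0 + 7·2 + 1·0 = 74
Saffron: 6·3 + 6·4 + 5·0 + 4·2 + 3·4 + 2·1 + 7·3 + 1·3 = 88
The Elm: 6·2 + 6·0 + 5·2 + 4·1 + 3·1 + 2·2 + 7·1 + 1·1 = 41
Saffron has the highest Borda score (88).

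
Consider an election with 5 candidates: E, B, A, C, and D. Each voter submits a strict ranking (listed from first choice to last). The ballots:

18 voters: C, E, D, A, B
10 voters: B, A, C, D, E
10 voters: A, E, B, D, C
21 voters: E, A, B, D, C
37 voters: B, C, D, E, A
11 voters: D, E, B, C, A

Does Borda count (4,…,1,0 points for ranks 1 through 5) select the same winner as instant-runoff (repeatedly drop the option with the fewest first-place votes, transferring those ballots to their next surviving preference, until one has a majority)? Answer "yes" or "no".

no

Borda — scores: E 238, B 272, A 151, C 214, D 195. Winner: B.
Instant-runoff — R1 E 21, B 47, A 10, C 18, D 11 (A out); R2 E 31, B 47, C 18, D 11 (D out); R3 E 42, B 47, C 18 (C out); R4 E 60, B 47 (E winner). Winner: E.
The two methods disagree.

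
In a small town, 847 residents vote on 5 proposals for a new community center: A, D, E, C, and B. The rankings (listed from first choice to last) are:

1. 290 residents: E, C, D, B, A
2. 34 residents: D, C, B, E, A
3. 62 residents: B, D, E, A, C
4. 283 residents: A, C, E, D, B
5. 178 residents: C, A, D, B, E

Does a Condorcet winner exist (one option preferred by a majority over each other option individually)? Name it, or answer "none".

C

C vs A: 502–345 for C.
C vs D: 751–96 for C.
C vs E: 495–352 for C.
C vs B: 785–62 for C.
C beats every other option head-to-head.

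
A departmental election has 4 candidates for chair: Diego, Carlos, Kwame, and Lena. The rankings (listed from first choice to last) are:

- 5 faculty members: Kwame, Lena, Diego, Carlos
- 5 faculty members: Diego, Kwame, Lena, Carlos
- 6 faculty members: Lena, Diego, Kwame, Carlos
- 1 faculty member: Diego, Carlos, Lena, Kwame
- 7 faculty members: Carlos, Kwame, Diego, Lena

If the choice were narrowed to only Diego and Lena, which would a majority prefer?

Diego

Voters preferring Diego to Lena: 13; preferring Lena to Diego: 11.
Diego wins the head-to-head.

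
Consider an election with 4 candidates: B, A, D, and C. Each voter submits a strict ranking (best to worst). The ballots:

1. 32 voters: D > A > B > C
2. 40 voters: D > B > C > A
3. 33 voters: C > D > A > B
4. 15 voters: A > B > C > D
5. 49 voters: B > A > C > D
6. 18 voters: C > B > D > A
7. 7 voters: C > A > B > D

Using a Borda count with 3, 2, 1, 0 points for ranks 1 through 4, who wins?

B

B: 32·1 + 40·2 + 33·0 + 15·2 + 49·3 + 18·2 + 7·1 = 332
A: 32·2 + 40·0 + 33·1 + 15·3 + 49·2 + 18·0 + 7·2 = 254
D: 32·3 + 40·3 + 33·2 + 15·0 + 49·0 + 18·1 + 7·0 = 300
C: 32·0 + 40·1 + 33·3 + 15·1 + 49·1 + 18·3 + 7·3 = 278
B has the highest Borda score (332).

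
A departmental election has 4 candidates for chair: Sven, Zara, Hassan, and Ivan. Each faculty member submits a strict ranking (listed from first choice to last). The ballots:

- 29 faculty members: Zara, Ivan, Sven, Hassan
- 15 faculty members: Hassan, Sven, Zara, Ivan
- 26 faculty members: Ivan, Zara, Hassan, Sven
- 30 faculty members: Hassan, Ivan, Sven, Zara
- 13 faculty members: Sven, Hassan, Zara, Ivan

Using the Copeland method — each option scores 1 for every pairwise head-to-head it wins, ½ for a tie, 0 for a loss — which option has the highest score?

Sven: beats Zara; loses to Hassan and Ivan → score 1.
Zara: beats Ivan; loses to Sven and Hassan → score 1.
Hassan: beats Sven, Zara, and Ivan → score 3.
Ivan: beats Sven; loses to Zara and Hassan → score 1.
Hassan has the best pairwise record.

Hassan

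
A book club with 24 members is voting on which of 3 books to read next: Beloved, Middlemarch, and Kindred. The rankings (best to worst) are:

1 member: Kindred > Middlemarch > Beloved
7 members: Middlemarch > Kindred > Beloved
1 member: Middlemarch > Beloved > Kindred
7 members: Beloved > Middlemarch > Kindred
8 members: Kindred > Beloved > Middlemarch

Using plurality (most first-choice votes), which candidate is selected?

Kindred

First-place votes: Beloved 7, Middlemarch 8, Kindred 9.
Kindred has the most first-place votes.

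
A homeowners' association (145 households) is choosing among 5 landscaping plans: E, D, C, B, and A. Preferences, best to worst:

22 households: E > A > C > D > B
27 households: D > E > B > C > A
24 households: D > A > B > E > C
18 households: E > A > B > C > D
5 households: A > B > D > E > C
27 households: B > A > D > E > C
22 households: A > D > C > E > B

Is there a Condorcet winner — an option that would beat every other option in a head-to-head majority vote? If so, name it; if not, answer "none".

A

A vs E: 78–67 for A.
A vs D: 94–51 for A.
A vs C: 118–27 for A.
A vs B: 91–54 for A.
A beats every other option head-to-head.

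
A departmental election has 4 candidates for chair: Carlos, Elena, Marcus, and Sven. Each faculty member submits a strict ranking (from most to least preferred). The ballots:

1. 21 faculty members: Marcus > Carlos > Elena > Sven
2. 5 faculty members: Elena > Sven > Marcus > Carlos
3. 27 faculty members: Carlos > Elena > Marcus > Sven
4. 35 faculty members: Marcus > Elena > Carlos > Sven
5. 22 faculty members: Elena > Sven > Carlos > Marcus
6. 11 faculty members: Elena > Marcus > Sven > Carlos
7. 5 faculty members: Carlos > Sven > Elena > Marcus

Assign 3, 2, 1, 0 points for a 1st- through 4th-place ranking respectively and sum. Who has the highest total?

Carlos: 21·2 + 5·0 + 27·3 + 35·1 + 22·1 + 11·0 + 5·3 = 195
Elena: 21·1 + 5·3 + 27·2 + 35·2 + 22·3 + 11·3 + 5·1 = 264
Marcus: 21·3 + 5·1 + 27·1 + 35·3 + 22·0 + 11·2 + 5·0 = 222
Sven: 21·0 + 5·2 + 27·0 + 35·0 + 22·2 + 11·1 + 5·2 = 75
Elena has the highest Borda score (264).

Elena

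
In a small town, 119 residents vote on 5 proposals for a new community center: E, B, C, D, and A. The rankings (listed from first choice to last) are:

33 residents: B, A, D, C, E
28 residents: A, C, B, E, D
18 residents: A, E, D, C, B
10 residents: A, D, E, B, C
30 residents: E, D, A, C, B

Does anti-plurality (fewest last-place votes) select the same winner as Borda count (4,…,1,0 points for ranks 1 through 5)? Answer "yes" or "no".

Anti-plurality — last-place votes: E 33, B 48, C 10, D 28, A 0. Winner: A.
Borda — scores: E 222, B 198, C 165, D 222, A 383. Winner: A.
The two methods agree.

yes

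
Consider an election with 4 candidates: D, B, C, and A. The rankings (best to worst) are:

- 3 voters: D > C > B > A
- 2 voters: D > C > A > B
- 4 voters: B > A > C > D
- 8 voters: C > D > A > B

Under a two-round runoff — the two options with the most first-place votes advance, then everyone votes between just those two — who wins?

Round 1 first-place votes: D 5, B 4, C 8, A 0.
C and D advance.
Runoff: C is preferred to D by 12 voters; D by 5.
C wins the runoff.

C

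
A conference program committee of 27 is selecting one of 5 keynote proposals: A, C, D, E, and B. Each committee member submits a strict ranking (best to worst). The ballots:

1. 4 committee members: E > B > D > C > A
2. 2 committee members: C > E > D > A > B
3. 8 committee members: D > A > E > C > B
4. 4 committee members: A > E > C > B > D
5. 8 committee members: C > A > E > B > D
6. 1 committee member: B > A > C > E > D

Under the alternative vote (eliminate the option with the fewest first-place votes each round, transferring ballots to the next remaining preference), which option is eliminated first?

B

Round 1: A 4, C 10, D 8, E 4, B 1. Eliminate B.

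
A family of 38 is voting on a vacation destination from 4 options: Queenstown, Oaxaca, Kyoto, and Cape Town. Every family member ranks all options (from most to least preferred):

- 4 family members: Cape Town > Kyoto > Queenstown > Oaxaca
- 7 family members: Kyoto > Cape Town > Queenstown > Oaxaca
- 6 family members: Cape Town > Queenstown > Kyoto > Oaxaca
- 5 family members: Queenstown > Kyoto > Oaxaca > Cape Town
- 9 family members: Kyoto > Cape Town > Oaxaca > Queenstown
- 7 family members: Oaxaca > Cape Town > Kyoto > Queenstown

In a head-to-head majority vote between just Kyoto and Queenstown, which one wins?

Kyoto

Voters preferring Kyoto to Queenstown: 27; preferring Queenstown to Kyoto: 11.
Kyoto wins the head-to-head.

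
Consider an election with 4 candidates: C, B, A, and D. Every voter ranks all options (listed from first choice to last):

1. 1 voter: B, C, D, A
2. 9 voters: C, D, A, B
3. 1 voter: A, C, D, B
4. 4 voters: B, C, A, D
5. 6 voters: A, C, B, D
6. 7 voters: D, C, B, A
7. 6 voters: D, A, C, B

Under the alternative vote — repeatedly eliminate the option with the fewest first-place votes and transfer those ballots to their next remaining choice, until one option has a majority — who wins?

Round 1: C 9, B 5, A 7, D 13. Eliminate B.
Round 2: C 14, A 7, D 13. Eliminate A.
Round 3: C 21, D 13. C has a majority.

C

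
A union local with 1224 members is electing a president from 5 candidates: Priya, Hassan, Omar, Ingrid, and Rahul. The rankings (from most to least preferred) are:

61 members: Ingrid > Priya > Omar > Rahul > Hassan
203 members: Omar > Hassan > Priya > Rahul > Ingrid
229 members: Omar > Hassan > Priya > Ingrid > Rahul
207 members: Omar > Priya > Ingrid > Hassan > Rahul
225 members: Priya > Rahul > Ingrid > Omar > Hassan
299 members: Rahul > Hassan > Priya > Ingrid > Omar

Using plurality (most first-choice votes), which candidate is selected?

First-place votes: Priya 225, Hassan 0, Omar 639, Ingrid 61, Rahul 299.
Omar has the most first-place votes.

Omar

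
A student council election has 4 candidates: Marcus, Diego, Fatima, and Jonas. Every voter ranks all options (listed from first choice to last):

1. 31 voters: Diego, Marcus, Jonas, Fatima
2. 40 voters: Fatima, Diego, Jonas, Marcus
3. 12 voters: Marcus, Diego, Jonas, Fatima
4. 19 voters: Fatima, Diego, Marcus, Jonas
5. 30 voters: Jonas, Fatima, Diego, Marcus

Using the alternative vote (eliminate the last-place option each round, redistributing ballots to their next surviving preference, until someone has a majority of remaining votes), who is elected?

Round 1: Marcus 12, Diego 31, Fatima 59, Jonas 30. Eliminate Marcus.
Round 2: Diego 43, Fatima 59, Jonas 30. Eliminate Jonas.
Round 3: Diego 43, Fatima 89. Fatima has a majority.

Fatima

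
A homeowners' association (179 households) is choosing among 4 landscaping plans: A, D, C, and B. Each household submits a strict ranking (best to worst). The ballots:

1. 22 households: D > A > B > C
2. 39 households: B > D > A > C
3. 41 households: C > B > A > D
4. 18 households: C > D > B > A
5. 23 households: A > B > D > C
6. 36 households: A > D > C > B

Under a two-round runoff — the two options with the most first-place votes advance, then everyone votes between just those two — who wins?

A

Round 1 first-place votes: A 59, D 22, C 59, B 39.
C and A advance.
Runoff: C is preferred to A by 59 voters; A by 120.
A wins the runoff.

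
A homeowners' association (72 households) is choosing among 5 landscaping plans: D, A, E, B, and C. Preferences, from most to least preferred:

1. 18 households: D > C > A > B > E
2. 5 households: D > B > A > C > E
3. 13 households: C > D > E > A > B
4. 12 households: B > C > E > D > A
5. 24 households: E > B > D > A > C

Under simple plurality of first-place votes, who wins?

First-place votes: D 23, A 0, E 24, B 12, C 13.
E has the most first-place votes.

E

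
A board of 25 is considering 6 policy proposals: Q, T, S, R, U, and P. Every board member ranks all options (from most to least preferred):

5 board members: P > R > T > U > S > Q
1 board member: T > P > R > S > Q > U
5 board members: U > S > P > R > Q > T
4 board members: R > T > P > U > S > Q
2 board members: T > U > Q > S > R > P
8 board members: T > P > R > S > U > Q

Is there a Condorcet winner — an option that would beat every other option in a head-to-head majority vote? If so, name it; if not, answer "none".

Checking pairwise contests:
T beats Q 20–5.
R beats T 14–11.
T beats S 20–5.
P beats R 19–6.
T beats U 20–5.
T beats P 15–10.
Every option loses at least one head-to-head, so there is no Condorcet winner.

none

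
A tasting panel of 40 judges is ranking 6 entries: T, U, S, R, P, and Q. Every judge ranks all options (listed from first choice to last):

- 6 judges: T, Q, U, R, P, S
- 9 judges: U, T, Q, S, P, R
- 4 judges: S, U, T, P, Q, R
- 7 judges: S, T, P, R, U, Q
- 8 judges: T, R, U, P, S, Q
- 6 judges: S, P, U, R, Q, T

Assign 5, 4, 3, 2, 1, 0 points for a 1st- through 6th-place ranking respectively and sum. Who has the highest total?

T

T: 6·5 + 9·4 + 4·3 + 7·4 + 8·5 + 6·0 = 146
U: 6·3 + 9·5 + 4·4 + 7·1 + 8·3 + 6·3 = 128
S: 6·0 + 9·2 + 4·5 + 7·5 + 8·1 + 6·5 = 111
R: 6·2 + 9·0 + 4·0 + 7·2 + 8·4 + 6·2 = 70
P: 6·1 + 9·1 + 4·2 + 7·3 + 8·2 + 6·4 = 84
Q: 6·4 + 9·3 + 4·1 + 7·0 + 8·0 + 6·1 = 61
T has the highest Borda score (146).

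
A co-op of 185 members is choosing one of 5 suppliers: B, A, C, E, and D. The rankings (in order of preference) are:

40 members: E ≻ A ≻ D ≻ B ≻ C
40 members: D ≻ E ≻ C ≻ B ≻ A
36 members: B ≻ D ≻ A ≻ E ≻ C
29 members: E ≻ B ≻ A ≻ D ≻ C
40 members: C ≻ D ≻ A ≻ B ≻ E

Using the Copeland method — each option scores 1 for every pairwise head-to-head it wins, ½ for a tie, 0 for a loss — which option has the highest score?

B: beats A and C; loses to E and D → score 2.
A: beats C; loses to B, E, and D → score 1.
C: loses to B, A, E, and D → score 0.
E: beats B, A, and C; loses to D → score 3.
D: beats B, A, C, and E → score 4.
D has the best pairwise record.

D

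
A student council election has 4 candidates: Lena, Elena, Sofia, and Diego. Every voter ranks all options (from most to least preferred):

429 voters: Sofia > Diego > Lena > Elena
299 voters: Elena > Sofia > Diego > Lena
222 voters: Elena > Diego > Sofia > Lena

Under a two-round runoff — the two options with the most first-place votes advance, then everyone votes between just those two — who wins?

Elena

Round 1 first-place votes: Lena 0, Elena 521, Sofia 429, Diego 0.
Elena and Sofia advance.
Runoff: Elena is preferred to Sofia by 521 voters; Sofia by 429.
Elena wins the runoff.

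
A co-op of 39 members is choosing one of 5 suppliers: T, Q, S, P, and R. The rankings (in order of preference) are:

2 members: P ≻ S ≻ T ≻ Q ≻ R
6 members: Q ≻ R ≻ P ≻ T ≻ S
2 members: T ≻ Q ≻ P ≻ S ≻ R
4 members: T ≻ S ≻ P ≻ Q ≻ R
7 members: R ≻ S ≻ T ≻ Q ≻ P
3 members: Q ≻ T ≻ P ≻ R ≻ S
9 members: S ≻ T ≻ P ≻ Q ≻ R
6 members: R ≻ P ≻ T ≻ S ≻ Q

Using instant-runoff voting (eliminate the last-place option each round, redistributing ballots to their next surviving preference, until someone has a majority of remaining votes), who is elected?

Round 1: T 6, Q 9, S 9, P 2, R 13. Eliminate P.
Round 2: T 6, Q 9, S 11, R 13. Eliminate T.
Round 3: Q 11, S 15, R 13. Eliminate Q.
Round 4: S 17, R 22. R has a majority.

R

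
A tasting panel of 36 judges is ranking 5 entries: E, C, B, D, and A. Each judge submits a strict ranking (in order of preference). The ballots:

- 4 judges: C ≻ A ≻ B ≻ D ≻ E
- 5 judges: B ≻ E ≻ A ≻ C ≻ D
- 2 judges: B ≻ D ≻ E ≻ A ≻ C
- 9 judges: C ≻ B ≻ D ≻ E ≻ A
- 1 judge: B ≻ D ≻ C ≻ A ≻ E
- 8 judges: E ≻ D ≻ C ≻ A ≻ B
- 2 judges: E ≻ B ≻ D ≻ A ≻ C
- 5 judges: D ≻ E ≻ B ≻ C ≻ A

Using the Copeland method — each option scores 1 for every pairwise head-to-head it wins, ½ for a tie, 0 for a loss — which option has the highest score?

B

E: beats C and A; loses to B and D → score 2.
C: beats B and A; ties D; loses to E → score 2.5.
B: beats E, D, and A; loses to C → score 3.
D: beats E and A; ties C; loses to B → score 2.5.
A: loses to E, C, B, and D → score 0.
B has the best pairwise record.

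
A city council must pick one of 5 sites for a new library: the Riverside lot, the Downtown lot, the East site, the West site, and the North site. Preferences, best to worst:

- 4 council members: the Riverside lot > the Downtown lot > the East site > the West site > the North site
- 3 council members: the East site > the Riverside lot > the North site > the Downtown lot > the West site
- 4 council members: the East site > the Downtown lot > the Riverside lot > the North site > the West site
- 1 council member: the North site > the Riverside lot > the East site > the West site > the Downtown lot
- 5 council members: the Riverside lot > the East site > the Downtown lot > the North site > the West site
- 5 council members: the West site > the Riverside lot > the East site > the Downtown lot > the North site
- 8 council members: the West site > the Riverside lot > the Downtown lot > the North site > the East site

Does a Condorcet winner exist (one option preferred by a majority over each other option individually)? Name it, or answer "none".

the Riverside lot

the Riverside lot vs the Downtown lot: 26–4 for the Riverside lot.
the Riverside lot vs the East site: 23–7 for the Riverside lot.
the Riverside lot vs the West site: 17–13 for the Riverside lot.
the Riverside lot vs the North site: 29–1 for the Riverside lot.
the Riverside lot beats every other option head-to-head.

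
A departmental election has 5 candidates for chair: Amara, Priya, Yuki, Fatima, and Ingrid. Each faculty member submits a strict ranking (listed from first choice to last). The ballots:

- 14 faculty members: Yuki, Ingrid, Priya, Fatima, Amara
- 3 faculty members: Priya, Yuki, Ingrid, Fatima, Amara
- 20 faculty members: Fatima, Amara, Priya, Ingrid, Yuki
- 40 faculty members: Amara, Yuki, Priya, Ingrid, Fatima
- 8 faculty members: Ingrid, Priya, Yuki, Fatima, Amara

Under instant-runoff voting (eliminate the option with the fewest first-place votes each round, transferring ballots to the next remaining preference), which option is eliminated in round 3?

Round 1: Amara 40, Priya 3, Yuki 14, Fatima 20, Ingrid 8. Eliminate Priya.
Round 2: Amara 40, Yuki 17, Fatima 20, Ingrid 8. Eliminate Ingrid.
Round 3: Amara 40, Yuki 25, Fatima 20. Eliminate Fatima.

Fatima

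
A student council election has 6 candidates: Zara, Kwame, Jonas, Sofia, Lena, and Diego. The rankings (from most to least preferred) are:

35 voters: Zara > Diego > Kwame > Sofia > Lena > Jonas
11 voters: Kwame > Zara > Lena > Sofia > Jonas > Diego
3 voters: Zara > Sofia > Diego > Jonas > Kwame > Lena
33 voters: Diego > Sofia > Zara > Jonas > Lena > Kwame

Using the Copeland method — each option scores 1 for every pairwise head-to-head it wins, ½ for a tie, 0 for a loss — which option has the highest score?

Zara: beats Kwame, Jonas, Sofia, Lena, and Diego → score 5.
Kwame: beats Jonas, Sofia, and Lena; loses to Zara and Diego → score 3.
Jonas: loses to Zara, Kwame, Sofia, Lena, and Diego → score 0.
Sofia: beats Jonas and Lena; loses to Zara, Kwame, and Diego → score 2.
Lena: beats Jonas; loses to Zara, Kwame, Sofia, and Diego → score 1.
Diego: beats Kwame, Jonas, Sofia, and Lena; loses to Zara → score 4.
Zara has the best pairwise record.

Zara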